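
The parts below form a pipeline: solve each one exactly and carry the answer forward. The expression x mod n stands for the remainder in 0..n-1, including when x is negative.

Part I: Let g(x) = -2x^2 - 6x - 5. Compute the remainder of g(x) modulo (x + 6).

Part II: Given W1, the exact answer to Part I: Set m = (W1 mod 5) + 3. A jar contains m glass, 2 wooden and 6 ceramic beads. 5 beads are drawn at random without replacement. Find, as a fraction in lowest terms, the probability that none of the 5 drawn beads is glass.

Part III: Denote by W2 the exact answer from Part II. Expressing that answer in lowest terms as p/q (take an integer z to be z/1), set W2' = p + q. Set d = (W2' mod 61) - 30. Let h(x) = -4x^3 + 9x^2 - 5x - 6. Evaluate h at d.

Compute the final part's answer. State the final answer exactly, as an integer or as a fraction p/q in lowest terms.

35694

Part I: remainder = value at the root: -2*(-6)^2 - 6*(-6)^1 - 5 = (-72) + (36) + (-5) = -41; answer -41
Part II: W1 = -41; m = 7; total draws C(15,5) = 3003; favorable C(8,5) = 56; P = 8/429; answer 8/429
Part III: W2 = 8/429; threaded value p + q = 437; d = -20; -4*(-20)^3 + 9*(-20)^2 - 5*(-20)^1 - 6 = (32000) + (3600) + (100) + (-6) = 35694; answer 35694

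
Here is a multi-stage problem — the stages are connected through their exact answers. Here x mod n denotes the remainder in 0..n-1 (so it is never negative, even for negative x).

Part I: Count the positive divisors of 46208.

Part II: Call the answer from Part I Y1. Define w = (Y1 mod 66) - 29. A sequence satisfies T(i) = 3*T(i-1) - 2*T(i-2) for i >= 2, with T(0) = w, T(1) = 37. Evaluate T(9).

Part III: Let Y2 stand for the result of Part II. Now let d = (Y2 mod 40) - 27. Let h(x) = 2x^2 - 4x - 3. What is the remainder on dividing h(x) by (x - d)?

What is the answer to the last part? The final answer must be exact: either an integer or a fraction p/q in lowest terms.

Part I: 46208 = 2^7 * 19^2; number of divisors = (7+1) * (2+1) = 24; answer 24
Part II: Y1 = 24; w = -5; T(2) = 3*(37) - 2*(-5) = 121; iterating: T(2)=121, T(3)=289, T(4)=625, T(5)=1297, T(6)=2641, T(7)=5329, T(8)=10705, T(9)=21457; answer 21457
Part III: Y2 = 21457; d = -10; remainder = value at the root: 2*(-10)^2 - 4*(-10)^1 - 3 = (200) + (40) + (-3) = 237; answer 237

237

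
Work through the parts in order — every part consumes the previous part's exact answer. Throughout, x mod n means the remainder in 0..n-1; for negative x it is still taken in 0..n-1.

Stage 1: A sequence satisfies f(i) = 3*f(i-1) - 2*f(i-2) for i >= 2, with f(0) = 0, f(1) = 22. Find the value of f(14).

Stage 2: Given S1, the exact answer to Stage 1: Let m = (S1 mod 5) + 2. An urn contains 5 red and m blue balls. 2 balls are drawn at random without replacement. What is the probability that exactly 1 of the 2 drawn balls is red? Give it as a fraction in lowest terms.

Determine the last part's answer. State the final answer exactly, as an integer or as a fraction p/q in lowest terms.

15/28

Stage 1: f(2) = 3*(22) - 2*(0) = 66; iterating: f(2)=66, f(3)=154, f(4)=330, f(5)=682, f(6)=1386, f(7)=2794, f(8)=5610, f(9)=11242, f(10)=22506, f(11)=45034, f(12)=90090, f(13)=180202, f(14)=360426; answer 360426
Stage 2: S1 = 360426; m = 3; total draws C(8,2) = 28; favorable C(5,1)*C(3,1) = 15; P = 15/28; answer 15/28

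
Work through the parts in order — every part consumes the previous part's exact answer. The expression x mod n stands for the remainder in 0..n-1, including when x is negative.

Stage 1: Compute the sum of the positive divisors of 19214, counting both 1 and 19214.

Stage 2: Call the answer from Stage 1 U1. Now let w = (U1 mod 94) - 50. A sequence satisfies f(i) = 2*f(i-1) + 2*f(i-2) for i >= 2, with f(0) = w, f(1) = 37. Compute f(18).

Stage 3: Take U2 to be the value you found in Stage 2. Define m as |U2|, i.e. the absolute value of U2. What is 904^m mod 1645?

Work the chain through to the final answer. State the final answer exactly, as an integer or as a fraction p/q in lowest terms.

1296

Stage 1: 19214 = 2 * 13 * 739; sigma = (1 + 2) * (1 + 13) * (1 + 739) = 3 * 14 * 740 = 31080; answer 31080
Stage 2: U1 = 31080; w = 10; f(2) = 2*(37) + 2*(10) = 94; iterating: f(2)=94, f(3)=262, f(4)=712, f(5)=1948, f(6)=5320, f(7)=14536, f(8)=39712, f(9)=108496, f(10)=296416, f(11)=809824, f(12)=2212480, f(13)=6044608, f(14)=16514176, f(15)=45117568, f(16)=123263488, f(17)=336762112, f(18)=920051200; answer 920051200
Stage 3: U2 = 920051200; m = 920051200; squarings mod 1645: 904^1=904, 904^2=1296, 904^4=71, 904^8=106, 904^16=1366, 904^32=526, 904^64=316, 904^128=1156, 904^256=596, 904^512=1541, 904^1024=946, 904^2048=36, 904^4096=1296, 904^8192=71, 904^16384=106, 904^32768=1366, 904^65536=526, 904^131072=316, 904^262144=1156, 904^524288=596, 904^1048576=1541, 904^2097152=946, 904^4194304=36, 904^8388608=1296, 904^16777216=71, 904^33554432=106, 904^67108864=1366, 904^134217728=526, 904^268435456=316, 904^536870912=1156; 904^920051200 = 904^512 * 904^1024 * 904^2048 * 904^4096 * 904^16384 * 904^32768 * 904^131072 * 904^262144 * 904^1048576 * 904^4194304 * 904^8388608 * 904^33554432 * 904^67108864 * 904^268435456 * 904^536870912 = 1296 (mod 1645); answer 1296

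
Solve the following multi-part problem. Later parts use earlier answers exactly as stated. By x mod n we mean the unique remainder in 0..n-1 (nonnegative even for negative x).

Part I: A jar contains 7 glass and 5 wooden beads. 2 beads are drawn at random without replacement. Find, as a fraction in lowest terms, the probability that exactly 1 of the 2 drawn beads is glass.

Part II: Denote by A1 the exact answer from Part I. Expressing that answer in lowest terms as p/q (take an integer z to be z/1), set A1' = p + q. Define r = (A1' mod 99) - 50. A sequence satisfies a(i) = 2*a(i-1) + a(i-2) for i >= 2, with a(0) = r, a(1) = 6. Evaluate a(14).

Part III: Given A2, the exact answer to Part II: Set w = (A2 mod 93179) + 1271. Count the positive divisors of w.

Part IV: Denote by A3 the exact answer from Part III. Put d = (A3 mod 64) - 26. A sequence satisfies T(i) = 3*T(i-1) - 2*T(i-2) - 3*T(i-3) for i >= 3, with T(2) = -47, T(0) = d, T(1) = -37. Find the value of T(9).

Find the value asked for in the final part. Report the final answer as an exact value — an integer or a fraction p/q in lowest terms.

Part I: total draws C(12,2) = 66; favorable C(7,1)*C(5,1) = 35; P = 35/66; answer 35/66
Part II: A1 = 35/66; threaded value p + q = 101; r = -48; a(2) = 2*(6) + 1*(-48) = -36; iterating: a(2)=-36, a(3)=-66, a(4)=-168, a(5)=-402, a(6)=-972, a(7)=-2346, a(8)=-5664, a(9)=-13674, a(10)=-33012, a(11)=-79698, a(12)=-192408, a(13)=-464514, a(14)=-1121436; answer -1121436
Part III: A2 = -1121436; w = 91162; 91162 = 2 * 19 * 2399; number of divisors = (1+1) * (1+1) * (1+1) = 8; answer 8
Part IV: A3 = 8; d = -18; T(3) = 3*(-47) - 2*(-37) - 3*(-18) = -13; iterating: T(3)=-13, T(4)=166, T(5)=665, T(6)=1702, T(7)=3278, T(8)=4435, T(9)=1643; answer 1643

1643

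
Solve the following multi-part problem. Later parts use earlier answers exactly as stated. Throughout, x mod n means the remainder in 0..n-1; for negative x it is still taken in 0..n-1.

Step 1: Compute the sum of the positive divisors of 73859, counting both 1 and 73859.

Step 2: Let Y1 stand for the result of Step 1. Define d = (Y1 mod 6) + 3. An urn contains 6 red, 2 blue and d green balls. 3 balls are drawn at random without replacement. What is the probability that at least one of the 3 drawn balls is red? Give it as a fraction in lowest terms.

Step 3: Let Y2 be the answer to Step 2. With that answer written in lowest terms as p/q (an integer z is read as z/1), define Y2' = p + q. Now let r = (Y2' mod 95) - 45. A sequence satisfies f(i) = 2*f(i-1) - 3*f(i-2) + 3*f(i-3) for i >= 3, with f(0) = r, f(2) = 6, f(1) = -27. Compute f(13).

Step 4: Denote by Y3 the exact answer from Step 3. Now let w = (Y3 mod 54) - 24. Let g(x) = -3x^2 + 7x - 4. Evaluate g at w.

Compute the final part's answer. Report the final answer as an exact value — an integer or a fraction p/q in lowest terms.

Step 1: 73859 is prime, so its only divisors are 1 and 73859; sigma = 1 + 73859 = 73860; answer 73860
Step 2: Y1 = 73860; d = 3; total draws C(11,3) = 165; complement C(5,3) = 10; favorable 165 - 10 = 155; P = 31/33; answer 31/33
Step 3: Y2 = 31/33; threaded value p + q = 64; r = 19; f(3) = 2*(6) - 3*(-27) + 3*(19) = 150; iterating: f(3)=150, f(4)=201, f(5)=-30, f(6)=-213, f(7)=267, f(8)=1083, f(9)=726, f(10)=-996, f(11)=-921, f(12)=3324, f(13)=6423; answer 6423
Step 4: Y3 = 6423; w = 27; -3*(27)^2 + 7*(27)^1 - 4 = (-2187) + (189) + (-4) = -2002; answer -2002

-2002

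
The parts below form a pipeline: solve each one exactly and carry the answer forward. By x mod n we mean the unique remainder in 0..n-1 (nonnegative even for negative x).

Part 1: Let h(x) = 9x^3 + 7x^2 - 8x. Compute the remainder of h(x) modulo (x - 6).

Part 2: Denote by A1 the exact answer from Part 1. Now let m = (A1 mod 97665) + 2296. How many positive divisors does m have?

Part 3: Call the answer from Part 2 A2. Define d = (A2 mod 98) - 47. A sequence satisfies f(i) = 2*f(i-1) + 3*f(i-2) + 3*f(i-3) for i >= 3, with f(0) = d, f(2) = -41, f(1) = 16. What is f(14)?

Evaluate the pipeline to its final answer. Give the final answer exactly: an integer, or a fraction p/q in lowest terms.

Part 1: remainder = value at the root: 9*(6)^3 + 7*(6)^2 - 8*(6)^1 = (1944) + (252) + (-48) = 2148; answer 2148
Part 2: A1 = 2148; m = 4444; 4444 = 2^2 * 11 * 101; number of divisors = (2+1) * (1+1) * (1+1) = 12; answer 12
Part 3: A2 = 12; d = -35; f(3) = 2*(-41) + 3*(16) + 3*(-35) = -139; iterating: f(3)=-139, f(4)=-353, f(5)=-1246, f(6)=-3968, f(7)=-12733, f(8)=-41108, f(9)=-132319, f(10)=-426161, f(11)=-1372603, f(12)=-4420646, f(13)=-14237584, f(14)=-45854915; answer -45854915

-45854915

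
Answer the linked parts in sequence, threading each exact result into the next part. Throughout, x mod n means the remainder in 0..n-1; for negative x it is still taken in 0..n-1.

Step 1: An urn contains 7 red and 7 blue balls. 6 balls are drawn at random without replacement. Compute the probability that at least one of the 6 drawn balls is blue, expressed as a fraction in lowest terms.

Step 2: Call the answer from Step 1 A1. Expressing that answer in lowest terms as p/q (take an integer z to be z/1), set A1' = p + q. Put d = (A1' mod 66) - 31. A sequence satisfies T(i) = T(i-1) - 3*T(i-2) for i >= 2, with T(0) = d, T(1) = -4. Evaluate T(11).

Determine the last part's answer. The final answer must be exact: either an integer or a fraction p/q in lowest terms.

Step 1: total draws C(14,6) = 3003; complement C(7,6) = 7; favorable 3003 - 7 = 2996; P = 428/429; answer 428/429
Step 2: A1 = 428/429; threaded value p + q = 857; d = 34; T(2) = 1*(-4) - 3*(34) = -106; iterating: T(2)=-106, T(3)=-94, T(4)=224, T(5)=506, T(6)=-166, T(7)=-1684, T(8)=-1186, T(9)=3866, T(10)=7424, T(11)=-4174; answer -4174

-4174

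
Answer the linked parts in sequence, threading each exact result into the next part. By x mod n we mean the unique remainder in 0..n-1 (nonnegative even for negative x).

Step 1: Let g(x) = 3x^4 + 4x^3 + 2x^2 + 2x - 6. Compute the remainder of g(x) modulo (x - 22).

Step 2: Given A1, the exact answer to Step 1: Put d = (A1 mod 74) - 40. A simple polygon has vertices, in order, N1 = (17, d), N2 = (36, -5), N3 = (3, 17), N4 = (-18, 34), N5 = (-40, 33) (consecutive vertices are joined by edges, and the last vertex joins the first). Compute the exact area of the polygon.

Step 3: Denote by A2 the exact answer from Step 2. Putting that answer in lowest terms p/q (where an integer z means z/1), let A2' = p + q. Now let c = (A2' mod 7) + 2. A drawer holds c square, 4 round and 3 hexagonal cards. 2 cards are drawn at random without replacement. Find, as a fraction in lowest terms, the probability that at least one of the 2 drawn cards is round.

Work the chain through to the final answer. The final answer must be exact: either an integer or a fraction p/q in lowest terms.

10/21

Step 1: remainder = value at the root: 3*(22)^4 + 4*(22)^3 + 2*(22)^2 + 2*(22)^1 - 6 = (702768) + (42592) + (968) + (44) + (-6) = 746366; answer 746366
Step 2: A1 = 746366; d = -38; cross terms: (17*-5 - 36*-38)=1283, (36*17 - 3*-5)=627, (3*34 - -18*17)=408, (-18*33 - -40*34)=766, (-40*-38 - 17*33)=959; twice the area = |4043| = 4043; area = 4043/2; answer 4043/2
Step 3: A2 = 4043/2; threaded value p + q = 4045; c = 8; total draws C(15,2) = 105; complement C(11,2) = 55; favorable 105 - 55 = 50; P = 10/21; answer 10/21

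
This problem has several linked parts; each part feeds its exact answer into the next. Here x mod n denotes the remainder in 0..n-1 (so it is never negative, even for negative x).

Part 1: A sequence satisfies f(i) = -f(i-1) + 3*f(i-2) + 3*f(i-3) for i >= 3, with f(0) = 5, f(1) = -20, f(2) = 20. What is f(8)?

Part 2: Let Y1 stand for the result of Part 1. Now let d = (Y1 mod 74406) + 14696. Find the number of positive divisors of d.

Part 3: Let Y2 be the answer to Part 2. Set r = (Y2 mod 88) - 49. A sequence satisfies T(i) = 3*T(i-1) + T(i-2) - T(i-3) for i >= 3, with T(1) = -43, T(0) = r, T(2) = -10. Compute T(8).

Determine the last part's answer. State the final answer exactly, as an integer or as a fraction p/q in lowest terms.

-6873

Part 1: f(3) = -1*(20) + 3*(-20) + 3*(5) = -65; iterating: f(3)=-65, f(4)=65, f(5)=-200, f(6)=200, f(7)=-605, f(8)=605; answer 605
Part 2: Y1 = 605; d = 15301; 15301 = 11 * 13 * 107; number of divisors = (1+1) * (1+1) * (1+1) = 8; answer 8
Part 3: Y2 = 8; r = -41; T(3) = 3*(-10) + 1*(-43) - 1*(-41) = -32; iterating: T(3)=-32, T(4)=-63, T(5)=-211, T(6)=-664, T(7)=-2140, T(8)=-6873; answer -6873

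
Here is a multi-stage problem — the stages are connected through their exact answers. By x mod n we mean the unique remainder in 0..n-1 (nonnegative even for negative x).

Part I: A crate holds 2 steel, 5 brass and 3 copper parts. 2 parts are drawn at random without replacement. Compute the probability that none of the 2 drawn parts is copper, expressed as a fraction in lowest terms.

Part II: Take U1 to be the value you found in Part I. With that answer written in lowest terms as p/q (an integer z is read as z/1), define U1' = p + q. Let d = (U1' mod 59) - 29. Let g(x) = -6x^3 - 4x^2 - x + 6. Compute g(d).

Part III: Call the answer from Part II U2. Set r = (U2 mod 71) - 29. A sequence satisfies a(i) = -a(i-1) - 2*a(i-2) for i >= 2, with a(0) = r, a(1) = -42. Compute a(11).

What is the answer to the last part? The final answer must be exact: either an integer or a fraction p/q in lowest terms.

Part I: total draws C(10,2) = 45; favorable C(7,2) = 21; P = 7/15; answer 7/15
Part II: U1 = 7/15; threaded value p + q = 22; d = -7; -6*(-7)^3 - 4*(-7)^2 - 1*(-7)^1 + 6 = (2058) + (-196) + (7) + (6) = 1875; answer 1875
Part III: U2 = 1875; r = 0; a(2) = -1*(-42) - 2*(0) = 42; iterating: a(2)=42, a(3)=42, a(4)=-126, a(5)=42, a(6)=210, a(7)=-294, a(8)=-126, a(9)=714, a(10)=-462, a(11)=-966; answer -966

-966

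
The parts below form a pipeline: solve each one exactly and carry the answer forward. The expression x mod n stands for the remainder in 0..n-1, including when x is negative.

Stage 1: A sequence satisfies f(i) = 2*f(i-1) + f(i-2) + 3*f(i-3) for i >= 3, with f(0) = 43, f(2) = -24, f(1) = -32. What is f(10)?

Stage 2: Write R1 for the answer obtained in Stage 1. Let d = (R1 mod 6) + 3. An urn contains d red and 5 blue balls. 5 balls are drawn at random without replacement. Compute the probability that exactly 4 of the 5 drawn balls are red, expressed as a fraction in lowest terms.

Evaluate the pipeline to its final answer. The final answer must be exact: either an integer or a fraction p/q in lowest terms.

25/154

Stage 1: f(3) = 2*(-24) + 1*(-32) + 3*(43) = 49; iterating: f(3)=49, f(4)=-22, f(5)=-67, f(6)=-9, f(7)=-151, f(8)=-512, f(9)=-1202, f(10)=-3369; answer -3369
Stage 2: R1 = -3369; d = 6; total draws C(11,5) = 462; favorable C(6,4)*C(5,1) = 75; P = 25/154; answer 25/154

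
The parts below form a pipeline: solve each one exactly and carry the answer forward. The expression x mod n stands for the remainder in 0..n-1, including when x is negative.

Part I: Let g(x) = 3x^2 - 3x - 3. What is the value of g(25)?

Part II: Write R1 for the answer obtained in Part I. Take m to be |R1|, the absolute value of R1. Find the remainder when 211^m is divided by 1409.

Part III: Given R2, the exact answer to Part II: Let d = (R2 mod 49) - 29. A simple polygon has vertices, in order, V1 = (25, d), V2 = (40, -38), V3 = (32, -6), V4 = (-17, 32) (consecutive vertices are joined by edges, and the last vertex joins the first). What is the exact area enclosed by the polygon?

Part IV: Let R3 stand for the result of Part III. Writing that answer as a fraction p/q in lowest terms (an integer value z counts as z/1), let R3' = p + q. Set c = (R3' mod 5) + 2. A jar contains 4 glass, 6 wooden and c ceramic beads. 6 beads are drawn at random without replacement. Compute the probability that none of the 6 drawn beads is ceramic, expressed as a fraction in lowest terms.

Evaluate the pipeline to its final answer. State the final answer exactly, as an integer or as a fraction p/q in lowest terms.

6/143

Part I: 3*(25)^2 - 3*(25)^1 - 3 = (1875) + (-75) + (-3) = 1797; answer 1797
Part II: R1 = 1797; m = 1797; squarings mod 1409: 211^1=211, 211^2=842, 211^4=237, 211^8=1218, 211^16=1256, 211^32=865, 211^64=46, 211^128=707, 211^256=1063, 211^512=1360, 211^1024=992; 211^1797 = 211^1 * 211^4 * 211^256 * 211^512 * 211^1024 = 245 (mod 1409); answer 245
Part III: R2 = 245; d = -29; cross terms: (25*-38 - 40*-29)=210, (40*-6 - 32*-38)=976, (32*32 - -17*-6)=922, (-17*-29 - 25*32)=-307; twice the area = |1801| = 1801; area = 1801/2; answer 1801/2
Part IV: R3 = 1801/2; threaded value p + q = 1803; c = 5; total draws C(15,6) = 5005; favorable C(10,6) = 210; P = 6/143; answer 6/143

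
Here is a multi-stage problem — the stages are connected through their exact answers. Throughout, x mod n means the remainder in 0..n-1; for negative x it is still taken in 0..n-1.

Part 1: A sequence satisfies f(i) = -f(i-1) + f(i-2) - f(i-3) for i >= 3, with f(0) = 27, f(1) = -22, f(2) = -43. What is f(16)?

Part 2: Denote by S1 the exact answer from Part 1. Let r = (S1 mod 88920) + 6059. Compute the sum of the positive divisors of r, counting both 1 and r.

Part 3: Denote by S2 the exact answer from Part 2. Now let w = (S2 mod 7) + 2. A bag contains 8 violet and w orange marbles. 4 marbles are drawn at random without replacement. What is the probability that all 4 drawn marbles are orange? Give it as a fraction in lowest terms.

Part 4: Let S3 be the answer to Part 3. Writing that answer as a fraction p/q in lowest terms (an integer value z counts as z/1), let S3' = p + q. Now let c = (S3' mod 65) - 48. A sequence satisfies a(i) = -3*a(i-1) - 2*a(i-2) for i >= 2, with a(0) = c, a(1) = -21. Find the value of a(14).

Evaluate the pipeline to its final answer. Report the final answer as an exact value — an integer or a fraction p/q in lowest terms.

Part 1: f(3) = -1*(-43) + 1*(-22) - 1*(27) = -6; iterating: f(3)=-6, f(4)=-15, f(5)=52, f(6)=-61, f(7)=128, f(8)=-241, f(9)=430, f(10)=-799, f(11)=1470, f(12)=-2699, f(13)=4968, f(14)=-9137, f(15)=16804, f(16)=-30909; answer -30909
Part 2: S1 = -30909; r = 64070; 64070 = 2 * 5 * 43 * 149; sigma = (1 + 2) * (1 + 5) * (1 + 43) * (1 + 149) = 3 * 6 * 44 * 150 = 118800; answer 118800
Part 3: S2 = 118800; w = 5; total draws C(13,4) = 715; favorable C(5,4) = 5; P = 1/143; answer 1/143
Part 4: S3 = 1/143; threaded value p + q = 144; c = -34; a(2) = -3*(-21) - 2*(-34) = 131; iterating: a(2)=131, a(3)=-351, a(4)=791, a(5)=-1671, a(6)=3431, a(7)=-6951, a(8)=13991, a(9)=-28071, a(10)=56231, a(11)=-112551, a(12)=225191, a(13)=-450471, a(14)=901031; answer 901031

901031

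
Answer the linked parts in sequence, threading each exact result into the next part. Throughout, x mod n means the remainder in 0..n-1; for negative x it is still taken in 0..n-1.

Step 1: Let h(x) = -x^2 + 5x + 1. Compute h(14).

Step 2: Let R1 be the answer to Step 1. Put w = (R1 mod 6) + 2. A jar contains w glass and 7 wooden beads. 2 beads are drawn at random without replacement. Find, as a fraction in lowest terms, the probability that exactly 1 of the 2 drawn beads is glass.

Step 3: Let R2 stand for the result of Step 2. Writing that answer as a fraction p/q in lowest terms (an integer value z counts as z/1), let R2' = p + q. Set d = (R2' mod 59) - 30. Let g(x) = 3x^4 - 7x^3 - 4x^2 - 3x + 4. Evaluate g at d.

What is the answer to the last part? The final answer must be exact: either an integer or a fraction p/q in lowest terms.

15644

Step 1: -1*(14)^2 + 5*(14)^1 + 1 = (-196) + (70) + (1) = -125; answer -125
Step 2: R1 = -125; w = 3; total draws C(10,2) = 45; favorable C(3,1)*C(7,1) = 21; P = 7/15; answer 7/15
Step 3: R2 = 7/15; threaded value p + q = 22; d = -8; 3*(-8)^4 - 7*(-8)^3 - 4*(-8)^2 - 3*(-8)^1 + 4 = (12288) + (3584) + (-256) + (24) + (4) = 15644; answer 15644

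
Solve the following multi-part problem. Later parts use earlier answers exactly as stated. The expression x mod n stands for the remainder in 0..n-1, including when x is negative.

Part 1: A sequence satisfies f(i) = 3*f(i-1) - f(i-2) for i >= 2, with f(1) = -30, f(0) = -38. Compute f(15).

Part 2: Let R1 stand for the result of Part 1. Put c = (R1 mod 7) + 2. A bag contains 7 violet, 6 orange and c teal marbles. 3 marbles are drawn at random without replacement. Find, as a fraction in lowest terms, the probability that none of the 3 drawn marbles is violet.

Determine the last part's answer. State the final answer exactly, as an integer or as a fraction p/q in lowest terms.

8/65

Part 1: f(2) = 3*(-30) - 1*(-38) = -52; iterating: f(2)=-52, f(3)=-126, f(4)=-326, f(5)=-852, f(6)=-2230, f(7)=-5838, f(8)=-15284, f(9)=-40014, f(10)=-104758, f(11)=-274260, f(12)=-718022, f(13)=-1879806, f(14)=-4921396, f(15)=-12884382; answer -12884382
Part 2: R1 = -12884382; c = 2; total draws C(15,3) = 455; favorable C(8,3) = 56; P = 8/65; answer 8/65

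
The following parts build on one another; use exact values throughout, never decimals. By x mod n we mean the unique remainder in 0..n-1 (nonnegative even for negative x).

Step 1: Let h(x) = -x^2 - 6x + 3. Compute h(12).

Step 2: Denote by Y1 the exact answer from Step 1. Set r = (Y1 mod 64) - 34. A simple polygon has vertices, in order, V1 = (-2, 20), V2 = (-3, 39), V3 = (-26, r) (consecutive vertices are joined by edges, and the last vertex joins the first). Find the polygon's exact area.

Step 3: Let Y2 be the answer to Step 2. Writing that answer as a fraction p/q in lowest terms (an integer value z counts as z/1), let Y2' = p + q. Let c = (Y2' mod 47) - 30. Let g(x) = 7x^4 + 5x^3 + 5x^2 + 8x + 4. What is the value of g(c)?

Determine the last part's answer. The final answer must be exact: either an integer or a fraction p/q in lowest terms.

480644

Step 1: -1*(12)^2 - 6*(12)^1 + 3 = (-144) + (-72) + (3) = -213; answer -213
Step 2: Y1 = -213; r = 9; cross terms: (-2*39 - -3*20)=-18, (-3*9 - -26*39)=987, (-26*20 - -2*9)=-502; twice the area = |467| = 467; area = 467/2; answer 467/2
Step 3: Y2 = 467/2; threaded value p + q = 469; c = 16; 7*(16)^4 + 5*(16)^3 + 5*(16)^2 + 8*(16)^1 + 4 = (458752) + (20480) + (1280) + (128) + (4) = 480644; answer 480644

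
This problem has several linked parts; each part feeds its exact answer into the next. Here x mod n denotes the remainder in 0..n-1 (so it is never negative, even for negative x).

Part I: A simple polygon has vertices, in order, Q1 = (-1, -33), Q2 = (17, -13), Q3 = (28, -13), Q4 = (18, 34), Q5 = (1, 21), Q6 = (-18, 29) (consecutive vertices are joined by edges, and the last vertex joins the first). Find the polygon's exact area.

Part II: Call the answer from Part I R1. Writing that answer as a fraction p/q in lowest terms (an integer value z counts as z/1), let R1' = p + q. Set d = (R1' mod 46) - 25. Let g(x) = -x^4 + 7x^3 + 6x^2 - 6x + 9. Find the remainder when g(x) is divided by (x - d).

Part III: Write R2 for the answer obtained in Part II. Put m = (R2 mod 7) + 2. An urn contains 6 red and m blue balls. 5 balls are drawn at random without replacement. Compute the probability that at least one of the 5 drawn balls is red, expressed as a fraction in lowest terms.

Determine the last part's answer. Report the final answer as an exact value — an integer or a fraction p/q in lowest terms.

Part I: cross terms: (-1*-13 - 17*-33)=574, (17*-13 - 28*-13)=143, (28*34 - 18*-13)=1186, (18*21 - 1*34)=344, (1*29 - -18*21)=407, (-18*-33 - -1*29)=623; twice the area = |3277| = 3277; area = 3277/2; answer 3277/2
Part II: R1 = 3277/2; threaded value p + q = 3279; d = -12; remainder = value at the root: -1*(-12)^4 + 7*(-12)^3 + 6*(-12)^2 - 6*(-12)^1 + 9 = (-20736) + (-12096) + (864) + (72) + (9) = -31887; answer -31887
Part III: R2 = -31887; m = 7; total draws C(13,5) = 1287; complement C(7,5) = 21; favorable 1287 - 21 = 1266; P = 422/429; answer 422/429

422/429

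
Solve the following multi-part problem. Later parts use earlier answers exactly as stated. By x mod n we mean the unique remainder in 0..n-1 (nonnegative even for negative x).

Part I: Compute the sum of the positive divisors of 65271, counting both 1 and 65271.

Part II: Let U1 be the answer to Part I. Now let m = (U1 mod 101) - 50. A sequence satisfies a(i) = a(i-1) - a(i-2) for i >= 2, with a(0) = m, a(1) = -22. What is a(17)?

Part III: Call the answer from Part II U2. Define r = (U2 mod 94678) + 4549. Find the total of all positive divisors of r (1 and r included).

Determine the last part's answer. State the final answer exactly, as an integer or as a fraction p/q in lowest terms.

10416

Part I: 65271 = 3 * 21757; sigma = (1 + 3) * (1 + 21757) = 4 * 21758 = 87032; answer 87032
Part II: U1 = 87032; m = 21; a(2) = 1*(-22) - 1*(21) = -43; iterating: a(2)=-43, a(3)=-21, a(4)=22, a(5)=43, a(6)=21, a(7)=-22, a(8)=-43, a(9)=-21, a(10)=22, a(11)=43, a(12)=21, a(13)=-22, a(14)=-43, a(15)=-21, a(16)=22, a(17)=43; answer 43
Part III: U2 = 43; r = 4592; 4592 = 2^4 * 7 * 41; sigma = (1 + 2 + 4 + 8 + 16) * (1 + 7) * (1 + 41) = 31 * 8 * 42 = 10416; answer 10416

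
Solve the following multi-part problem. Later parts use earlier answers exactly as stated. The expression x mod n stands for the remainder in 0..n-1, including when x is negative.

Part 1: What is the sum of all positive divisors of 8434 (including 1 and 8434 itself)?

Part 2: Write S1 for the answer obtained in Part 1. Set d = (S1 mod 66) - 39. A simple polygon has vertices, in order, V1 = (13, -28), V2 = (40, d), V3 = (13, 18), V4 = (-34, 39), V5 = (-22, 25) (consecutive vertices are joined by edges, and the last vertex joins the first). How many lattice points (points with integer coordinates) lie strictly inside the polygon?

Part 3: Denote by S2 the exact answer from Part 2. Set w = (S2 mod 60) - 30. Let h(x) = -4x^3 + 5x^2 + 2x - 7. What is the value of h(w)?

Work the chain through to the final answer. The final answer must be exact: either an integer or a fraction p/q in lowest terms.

82316

Part 1: 8434 = 2 * 4217; sigma = (1 + 2) * (1 + 4217) = 3 * 4218 = 12654; answer 12654
Part 2: S1 = 12654; d = 9; cross terms: (13*9 - 40*-28)=1237, (40*18 - 13*9)=603, (13*39 - -34*18)=1119, (-34*25 - -22*39)=8, (-22*-28 - 13*25)=291; twice the area = |3258| = 3258; area = 1629; boundary points = 1 + 9 + 1 + 2 + 1 = 14; strictly interior points = area - boundary/2 + 1 = 1623; answer 1623
Part 3: S2 = 1623; w = -27; -4*(-27)^3 + 5*(-27)^2 + 2*(-27)^1 - 7 = (78732) + (3645) + (-54) + (-7) = 82316; answer 82316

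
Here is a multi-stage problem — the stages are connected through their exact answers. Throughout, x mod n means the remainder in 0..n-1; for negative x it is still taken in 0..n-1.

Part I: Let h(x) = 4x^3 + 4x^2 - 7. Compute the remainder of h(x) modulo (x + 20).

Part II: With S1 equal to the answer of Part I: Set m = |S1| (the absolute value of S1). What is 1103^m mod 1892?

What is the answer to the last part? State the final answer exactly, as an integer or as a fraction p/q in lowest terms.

Part I: remainder = value at the root: 4*(-20)^3 + 4*(-20)^2 - 7 = (-32000) + (1600) + (-7) = -30407; answer -30407
Part II: S1 = -30407; m = 30407; squarings mod 1892: 1103^1=1103, 1103^2=53, 1103^4=917, 1103^8=841, 1103^16=1565, 1103^32=977, 1103^64=961, 1103^128=225, 1103^256=1433, 1103^512=669, 1103^1024=1049, 1103^2048=1149, 1103^4096=1477, 1103^8192=53, 1103^16384=917; 1103^30407 = 1103^1 * 1103^2 * 1103^4 * 1103^64 * 1103^128 * 1103^512 * 1103^1024 * 1103^4096 * 1103^8192 * 1103^16384 = 1439 (mod 1892); answer 1439

1439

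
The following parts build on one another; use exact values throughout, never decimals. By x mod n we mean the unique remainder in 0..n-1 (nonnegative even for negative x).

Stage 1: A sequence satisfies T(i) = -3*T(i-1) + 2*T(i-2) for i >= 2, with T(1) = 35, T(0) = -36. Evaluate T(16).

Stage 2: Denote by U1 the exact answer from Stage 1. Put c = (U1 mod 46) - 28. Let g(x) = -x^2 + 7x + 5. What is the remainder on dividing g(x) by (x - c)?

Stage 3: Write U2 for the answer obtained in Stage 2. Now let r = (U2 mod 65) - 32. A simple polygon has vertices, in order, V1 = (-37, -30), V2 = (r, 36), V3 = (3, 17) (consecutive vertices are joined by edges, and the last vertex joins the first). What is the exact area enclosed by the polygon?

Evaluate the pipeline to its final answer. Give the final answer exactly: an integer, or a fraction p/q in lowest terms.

2311/2

Stage 1: T(2) = -3*(35) + 2*(-36) = -177; iterating: T(2)=-177, T(3)=601, T(4)=-2157, T(5)=7673, T(6)=-27333, T(7)=97345, T(8)=-346701, T(9)=1234793, T(10)=-4397781, T(11)=15662929, T(12)=-55784349, T(13)=198678905, T(14)=-707605413, T(15)=2520174049, T(16)=-8975732973; answer -8975732973
Stage 2: U1 = -8975732973; c = -21; remainder = value at the root: -1*(-21)^2 + 7*(-21)^1 + 5 = (-441) + (-147) + (5) = -583; answer -583
Stage 3: U2 = -583; r = -30; cross terms: (-37*36 - -30*-30)=-2232, (-30*17 - 3*36)=-618, (3*-30 - -37*17)=539; twice the area = |-2311| = 2311; area = 2311/2; answer 2311/2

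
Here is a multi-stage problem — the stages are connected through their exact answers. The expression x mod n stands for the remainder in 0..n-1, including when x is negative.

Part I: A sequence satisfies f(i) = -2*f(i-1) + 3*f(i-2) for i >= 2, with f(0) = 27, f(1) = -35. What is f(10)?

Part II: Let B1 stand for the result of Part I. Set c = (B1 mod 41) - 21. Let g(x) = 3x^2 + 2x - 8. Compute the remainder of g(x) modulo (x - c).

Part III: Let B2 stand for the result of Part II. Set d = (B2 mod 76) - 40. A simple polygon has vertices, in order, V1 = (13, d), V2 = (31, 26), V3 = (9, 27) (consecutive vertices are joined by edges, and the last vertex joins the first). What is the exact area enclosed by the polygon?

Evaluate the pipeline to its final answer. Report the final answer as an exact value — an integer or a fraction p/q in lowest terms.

Part I: f(2) = -2*(-35) + 3*(27) = 151; iterating: f(2)=151, f(3)=-407, f(4)=1267, f(5)=-3755, f(6)=11311, f(7)=-33887, f(8)=101707, f(9)=-305075, f(10)=915271; answer 915271
Part II: B1 = 915271; c = 7; remainder = value at the root: 3*(7)^2 + 2*(7)^1 - 8 = (147) + (14) + (-8) = 153; answer 153
Part III: B2 = 153; d = -39; cross terms: (13*26 - 31*-39)=1547, (31*27 - 9*26)=603, (9*-39 - 13*27)=-702; twice the area = |1448| = 1448; area = 724; answer 724

724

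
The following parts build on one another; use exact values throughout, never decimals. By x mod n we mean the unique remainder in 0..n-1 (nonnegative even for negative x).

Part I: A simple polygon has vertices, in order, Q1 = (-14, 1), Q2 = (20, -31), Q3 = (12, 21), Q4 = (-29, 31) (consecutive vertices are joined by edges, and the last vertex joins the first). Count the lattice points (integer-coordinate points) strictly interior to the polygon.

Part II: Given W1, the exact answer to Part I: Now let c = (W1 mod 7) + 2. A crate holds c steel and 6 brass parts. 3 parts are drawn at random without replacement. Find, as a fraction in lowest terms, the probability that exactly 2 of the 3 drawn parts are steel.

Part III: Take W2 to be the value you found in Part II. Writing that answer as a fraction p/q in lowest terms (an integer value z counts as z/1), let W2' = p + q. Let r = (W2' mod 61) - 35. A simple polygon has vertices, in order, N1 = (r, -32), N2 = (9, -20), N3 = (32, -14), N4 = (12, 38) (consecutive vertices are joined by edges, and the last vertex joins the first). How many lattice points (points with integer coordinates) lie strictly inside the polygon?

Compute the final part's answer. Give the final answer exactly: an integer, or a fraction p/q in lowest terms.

1245

Part I: cross terms: (-14*-31 - 20*1)=414, (20*21 - 12*-31)=792, (12*31 - -29*21)=981, (-29*1 - -14*31)=405; twice the area = |2592| = 2592; area = 1296; boundary points = 2 + 4 + 1 + 15 = 22; strictly interior points = area - boundary/2 + 1 = 1286; answer 1286
Part II: W1 = 1286; c = 7; total draws C(13,3) = 286; favorable C(7,2)*C(6,1) = 126; P = 63/143; answer 63/143
Part III: W2 = 63/143; threaded value p + q = 206; r = -12; cross terms: (-12*-20 - 9*-32)=528, (9*-14 - 32*-20)=514, (32*38 - 12*-14)=1384, (12*-32 - -12*38)=72; twice the area = |2498| = 2498; area = 1249; boundary points = 3 + 1 + 4 + 2 = 10; strictly interior points = area - boundary/2 + 1 = 1245; answer 1245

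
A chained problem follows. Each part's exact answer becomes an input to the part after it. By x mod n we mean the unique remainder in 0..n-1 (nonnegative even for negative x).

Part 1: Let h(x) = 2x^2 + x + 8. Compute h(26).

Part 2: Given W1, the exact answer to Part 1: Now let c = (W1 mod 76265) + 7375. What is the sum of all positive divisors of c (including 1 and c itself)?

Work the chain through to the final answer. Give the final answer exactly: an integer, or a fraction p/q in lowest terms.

8762

Part 1: 2*(26)^2 + 1*(26)^1 + 8 = (1352) + (26) + (8) = 1386; answer 1386
Part 2: W1 = 1386; c = 8761; 8761 is prime, so its only divisors are 1 and 8761; sigma = 1 + 8761 = 8762; answer 8762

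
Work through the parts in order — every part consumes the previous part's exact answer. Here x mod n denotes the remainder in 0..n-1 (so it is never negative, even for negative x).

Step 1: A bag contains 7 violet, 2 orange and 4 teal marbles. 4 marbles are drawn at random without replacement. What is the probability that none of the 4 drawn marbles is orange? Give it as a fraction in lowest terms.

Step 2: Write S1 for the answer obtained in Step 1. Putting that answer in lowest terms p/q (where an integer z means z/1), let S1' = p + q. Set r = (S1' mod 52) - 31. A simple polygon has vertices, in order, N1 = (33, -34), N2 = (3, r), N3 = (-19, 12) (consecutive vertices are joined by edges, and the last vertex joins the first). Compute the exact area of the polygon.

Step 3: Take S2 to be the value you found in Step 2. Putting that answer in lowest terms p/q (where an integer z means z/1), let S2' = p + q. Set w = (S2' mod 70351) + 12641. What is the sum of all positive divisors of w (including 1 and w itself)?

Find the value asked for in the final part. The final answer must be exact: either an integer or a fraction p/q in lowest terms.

32400

Step 1: total draws C(13,4) = 715; favorable C(11,4) = 330; P = 6/13; answer 6/13
Step 2: S1 = 6/13; threaded value p + q = 19; r = -12; cross terms: (33*-12 - 3*-34)=-294, (3*12 - -19*-12)=-192, (-19*-34 - 33*12)=250; twice the area = |-236| = 236; area = 118; answer 118
Step 3: S2 = 118; threaded value p + q = 119; w = 12760; 12760 = 2^3 * 5 * 11 * 29; sigma = (1 + 2 + 4 + 8) * (1 + 5) * (1 + 11) * (1 + 29) = 15 * 6 * 12 * 30 = 32400; answer 32400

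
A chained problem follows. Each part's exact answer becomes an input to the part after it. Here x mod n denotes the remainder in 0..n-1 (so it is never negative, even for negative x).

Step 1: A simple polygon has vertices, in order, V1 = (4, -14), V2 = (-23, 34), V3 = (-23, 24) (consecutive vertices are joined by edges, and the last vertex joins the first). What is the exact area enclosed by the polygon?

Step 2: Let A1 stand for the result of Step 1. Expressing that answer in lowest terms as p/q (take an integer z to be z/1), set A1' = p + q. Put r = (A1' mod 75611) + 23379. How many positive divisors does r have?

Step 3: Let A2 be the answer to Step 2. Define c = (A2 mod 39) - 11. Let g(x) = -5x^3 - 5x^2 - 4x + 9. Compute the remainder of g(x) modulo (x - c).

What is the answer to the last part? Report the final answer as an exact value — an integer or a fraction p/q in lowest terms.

1507

Step 1: cross terms: (4*34 - -23*-14)=-186, (-23*24 - -23*34)=230, (-23*-14 - 4*24)=226; twice the area = |270| = 270; area = 135; answer 135
Step 2: A1 = 135; threaded value p + q = 136; r = 23515; 23515 = 5 * 4703; number of divisors = (1+1) * (1+1) = 4; answer 4
Step 3: A2 = 4; c = -7; remainder = value at the root: -5*(-7)^3 - 5*(-7)^2 - 4*(-7)^1 + 9 = (1715) + (-245) + (28) + (9) = 1507; answer 1507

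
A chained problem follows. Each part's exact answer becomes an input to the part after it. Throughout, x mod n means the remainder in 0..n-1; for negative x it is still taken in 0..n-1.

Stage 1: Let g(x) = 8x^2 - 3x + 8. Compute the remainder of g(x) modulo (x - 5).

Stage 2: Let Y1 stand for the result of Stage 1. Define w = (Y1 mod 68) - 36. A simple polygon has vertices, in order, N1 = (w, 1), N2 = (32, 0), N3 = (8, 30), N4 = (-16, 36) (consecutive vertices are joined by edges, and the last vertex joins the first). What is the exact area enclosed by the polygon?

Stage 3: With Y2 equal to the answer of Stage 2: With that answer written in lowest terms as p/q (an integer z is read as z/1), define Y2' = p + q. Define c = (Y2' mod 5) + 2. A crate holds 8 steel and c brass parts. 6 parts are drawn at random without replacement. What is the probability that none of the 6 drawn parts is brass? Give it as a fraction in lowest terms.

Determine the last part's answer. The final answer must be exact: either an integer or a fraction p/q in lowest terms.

7/429

Stage 1: remainder = value at the root: 8*(5)^2 - 3*(5)^1 + 8 = (200) + (-15) + (8) = 193; answer 193
Stage 2: Y1 = 193; w = 21; cross terms: (21*0 - 32*1)=-32, (32*30 - 8*0)=960, (8*36 - -16*30)=768, (-16*1 - 21*36)=-772; twice the area = |924| = 924; area = 462; answer 462
Stage 3: Y2 = 462; threaded value p + q = 463; c = 5; total draws C(13,6) = 1716; favorable C(8,6) = 28; P = 7/429; answer 7/429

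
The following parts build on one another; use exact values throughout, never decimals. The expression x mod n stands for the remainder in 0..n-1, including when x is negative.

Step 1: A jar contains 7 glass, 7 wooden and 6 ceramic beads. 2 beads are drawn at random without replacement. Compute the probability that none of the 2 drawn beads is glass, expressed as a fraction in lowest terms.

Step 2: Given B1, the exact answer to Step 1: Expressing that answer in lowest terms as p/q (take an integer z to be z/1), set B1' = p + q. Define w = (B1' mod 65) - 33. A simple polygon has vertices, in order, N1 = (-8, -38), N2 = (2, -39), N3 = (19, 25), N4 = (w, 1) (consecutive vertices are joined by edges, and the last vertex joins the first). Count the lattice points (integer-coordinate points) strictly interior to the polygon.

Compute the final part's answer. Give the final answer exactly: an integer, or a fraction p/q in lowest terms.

Step 1: total draws C(20,2) = 190; favorable C(13,2) = 78; P = 39/95; answer 39/95
Step 2: B1 = 39/95; threaded value p + q = 134; w = -29; cross terms: (-8*-39 - 2*-38)=388, (2*25 - 19*-39)=791, (19*1 - -29*25)=744, (-29*-38 - -8*1)=1110; twice the area = |3033| = 3033; area = 3033/2; boundary points = 1 + 1 + 24 + 3 = 29; strictly interior points = area - boundary/2 + 1 = 1503; answer 1503

1503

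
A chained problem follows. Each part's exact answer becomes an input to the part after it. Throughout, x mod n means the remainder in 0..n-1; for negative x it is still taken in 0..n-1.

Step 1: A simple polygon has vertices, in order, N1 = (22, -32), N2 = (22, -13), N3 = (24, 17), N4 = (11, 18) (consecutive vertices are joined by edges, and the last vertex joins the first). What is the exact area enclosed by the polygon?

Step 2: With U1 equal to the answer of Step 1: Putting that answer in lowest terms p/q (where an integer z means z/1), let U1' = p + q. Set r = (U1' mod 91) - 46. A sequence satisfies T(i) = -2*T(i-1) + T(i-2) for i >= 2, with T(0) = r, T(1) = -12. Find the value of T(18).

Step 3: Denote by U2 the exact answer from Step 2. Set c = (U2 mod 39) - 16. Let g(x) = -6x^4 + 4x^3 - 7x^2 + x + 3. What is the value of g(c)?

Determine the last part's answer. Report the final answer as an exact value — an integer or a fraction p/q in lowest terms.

-756995

Step 1: cross terms: (22*-13 - 22*-32)=418, (22*17 - 24*-13)=686, (24*18 - 11*17)=245, (11*-32 - 22*18)=-748; twice the area = |601| = 601; area = 601/2; answer 601/2
Step 2: U1 = 601/2; threaded value p + q = 603; r = 11; T(2) = -2*(-12) + 1*(11) = 35; iterating: T(2)=35, T(3)=-82, T(4)=199, T(5)=-480, T(6)=1159, T(7)=-2798, T(8)=6755, T(9)=-16308, T(10)=39371, T(11)=-95050, T(12)=229471, T(13)=-553992, T(14)=1337455, T(15)=-3228902, T(16)=7795259, T(17)=-18819420, T(18)=45434099; answer 45434099
Step 3: U2 = 45434099; c = 19; -6*(19)^4 + 4*(19)^3 - 7*(19)^2 + 1*(19)^1 + 3 = (-781926) + (27436) + (-2527) + (19) + (3) = -756995; answer -756995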